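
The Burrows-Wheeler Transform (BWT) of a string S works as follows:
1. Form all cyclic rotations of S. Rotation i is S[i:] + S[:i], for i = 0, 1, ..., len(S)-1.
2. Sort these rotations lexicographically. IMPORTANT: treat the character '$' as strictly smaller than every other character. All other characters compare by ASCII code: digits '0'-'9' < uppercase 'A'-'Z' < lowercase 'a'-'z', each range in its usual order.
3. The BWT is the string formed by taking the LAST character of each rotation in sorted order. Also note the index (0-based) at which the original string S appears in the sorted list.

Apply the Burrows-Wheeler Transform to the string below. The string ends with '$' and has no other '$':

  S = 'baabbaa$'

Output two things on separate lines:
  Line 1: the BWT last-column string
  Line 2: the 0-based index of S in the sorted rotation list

All 8 rotations (rotation i = S[i:]+S[:i]):
  rot[0] = baabbaa$
  rot[1] = aabbaa$b
  rot[2] = abbaa$ba
  rot[3] = bbaa$baa
  rot[4] = baa$baab
  rot[5] = aa$baabb
  rot[6] = a$baabba
  rot[7] = $baabbaa
Sorted (with $ < everything):
  sorted[0] = $baabbaa  (last char: 'a')
  sorted[1] = a$baabba  (last char: 'a')
  sorted[2] = aa$baabb  (last char: 'b')
  sorted[3] = aabbaa$b  (last char: 'b')
  sorted[4] = abbaa$ba  (last char: 'a')
  sorted[5] = baa$baab  (last char: 'b')
  sorted[6] = baabbaa$  (last char: '$')
  sorted[7] = bbaa$baa  (last char: 'a')
Last column: aabbab$a
Original string S is at sorted index 6

Answer: aabbab$a
6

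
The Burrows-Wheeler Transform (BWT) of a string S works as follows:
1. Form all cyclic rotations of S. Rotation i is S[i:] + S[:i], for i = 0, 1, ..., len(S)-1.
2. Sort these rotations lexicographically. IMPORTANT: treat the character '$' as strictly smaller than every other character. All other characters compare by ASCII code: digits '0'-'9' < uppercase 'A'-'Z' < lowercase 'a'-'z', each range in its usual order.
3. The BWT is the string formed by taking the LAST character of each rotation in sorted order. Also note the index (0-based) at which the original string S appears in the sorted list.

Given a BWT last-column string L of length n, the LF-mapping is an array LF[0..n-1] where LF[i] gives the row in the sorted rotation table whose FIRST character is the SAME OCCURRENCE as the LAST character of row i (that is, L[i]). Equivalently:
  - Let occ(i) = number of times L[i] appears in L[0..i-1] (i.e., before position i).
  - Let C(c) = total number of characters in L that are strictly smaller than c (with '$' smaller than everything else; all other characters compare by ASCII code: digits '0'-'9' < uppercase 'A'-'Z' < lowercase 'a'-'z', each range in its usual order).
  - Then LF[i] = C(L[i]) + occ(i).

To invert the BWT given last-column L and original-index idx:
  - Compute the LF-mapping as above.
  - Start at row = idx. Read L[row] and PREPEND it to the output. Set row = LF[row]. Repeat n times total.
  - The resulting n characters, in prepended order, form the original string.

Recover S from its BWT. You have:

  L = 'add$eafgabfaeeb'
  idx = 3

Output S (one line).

LF mapping: 1 7 8 0 9 2 12 14 3 5 13 4 10 11 6
Walk LF starting at row 3, prepending L[row]:
  step 1: row=3, L[3]='$', prepend. Next row=LF[3]=0
  step 2: row=0, L[0]='a', prepend. Next row=LF[0]=1
  step 3: row=1, L[1]='d', prepend. Next row=LF[1]=7
  step 4: row=7, L[7]='g', prepend. Next row=LF[7]=14
  step 5: row=14, L[14]='b', prepend. Next row=LF[14]=6
  step 6: row=6, L[6]='f', prepend. Next row=LF[6]=12
  step 7: row=12, L[12]='e', prepend. Next row=LF[12]=10
  step 8: row=10, L[10]='f', prepend. Next row=LF[10]=13
  step 9: row=13, L[13]='e', prepend. Next row=LF[13]=11
  step 10: row=11, L[11]='a', prepend. Next row=LF[11]=4
  step 11: row=4, L[4]='e', prepend. Next row=LF[4]=9
  step 12: row=9, L[9]='b', prepend. Next row=LF[9]=5
  step 13: row=5, L[5]='a', prepend. Next row=LF[5]=2
  step 14: row=2, L[2]='d', prepend. Next row=LF[2]=8
  step 15: row=8, L[8]='a', prepend. Next row=LF[8]=3
Reversed output: adabeaefefbgda$

Answer: adabeaefefbgda$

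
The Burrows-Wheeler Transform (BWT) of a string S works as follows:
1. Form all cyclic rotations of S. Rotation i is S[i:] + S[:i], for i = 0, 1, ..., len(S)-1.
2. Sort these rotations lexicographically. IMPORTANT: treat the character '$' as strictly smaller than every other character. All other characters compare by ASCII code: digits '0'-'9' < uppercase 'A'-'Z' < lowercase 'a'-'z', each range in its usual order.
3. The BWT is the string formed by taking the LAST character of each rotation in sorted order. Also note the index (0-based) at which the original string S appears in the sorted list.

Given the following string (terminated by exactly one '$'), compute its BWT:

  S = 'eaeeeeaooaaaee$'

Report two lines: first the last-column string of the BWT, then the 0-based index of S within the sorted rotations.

Answer: eoaaeee$eaeeaoa
7

Derivation:
All 15 rotations (rotation i = S[i:]+S[:i]):
  rot[0] = eaeeeeaooaaaee$
  rot[1] = aeeeeaooaaaee$e
  rot[2] = eeeeaooaaaee$ea
  rot[3] = eeeaooaaaee$eae
  rot[4] = eeaooaaaee$eaee
  rot[5] = eaooaaaee$eaeee
  rot[6] = aooaaaee$eaeeee
  rot[7] = ooaaaee$eaeeeea
  rot[8] = oaaaee$eaeeeeao
  rot[9] = aaaee$eaeeeeaoo
  rot[10] = aaee$eaeeeeaooa
  rot[11] = aee$eaeeeeaooaa
  rot[12] = ee$eaeeeeaooaaa
  rot[13] = e$eaeeeeaooaaae
  rot[14] = $eaeeeeaooaaaee
Sorted (with $ < everything):
  sorted[0] = $eaeeeeaooaaaee  (last char: 'e')
  sorted[1] = aaaee$eaeeeeaoo  (last char: 'o')
  sorted[2] = aaee$eaeeeeaooa  (last char: 'a')
  sorted[3] = aee$eaeeeeaooaa  (last char: 'a')
  sorted[4] = aeeeeaooaaaee$e  (last char: 'e')
  sorted[5] = aooaaaee$eaeeee  (last char: 'e')
  sorted[6] = e$eaeeeeaooaaae  (last char: 'e')
  sorted[7] = eaeeeeaooaaaee$  (last char: '$')
  sorted[8] = eaooaaaee$eaeee  (last char: 'e')
  sorted[9] = ee$eaeeeeaooaaa  (last char: 'a')
  sorted[10] = eeaooaaaee$eaee  (last char: 'e')
  sorted[11] = eeeaooaaaee$eae  (last char: 'e')
  sorted[12] = eeeeaooaaaee$ea  (last char: 'a')
  sorted[13] = oaaaee$eaeeeeao  (last char: 'o')
  sorted[14] = ooaaaee$eaeeeea  (last char: 'a')
Last column: eoaaeee$eaeeaoa
Original string S is at sorted index 7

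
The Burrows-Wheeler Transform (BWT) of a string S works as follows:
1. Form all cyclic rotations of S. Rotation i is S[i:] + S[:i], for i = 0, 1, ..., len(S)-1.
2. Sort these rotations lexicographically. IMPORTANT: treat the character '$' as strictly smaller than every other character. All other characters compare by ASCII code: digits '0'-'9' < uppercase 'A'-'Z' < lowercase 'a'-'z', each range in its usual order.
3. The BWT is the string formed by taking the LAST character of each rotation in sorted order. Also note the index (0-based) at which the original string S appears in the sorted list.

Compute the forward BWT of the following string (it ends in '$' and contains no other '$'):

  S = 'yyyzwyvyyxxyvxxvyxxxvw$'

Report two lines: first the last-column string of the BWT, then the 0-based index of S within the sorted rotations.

Answer: wxyxyvzxxxvyyxxwvyv$yyy
19

Derivation:
All 23 rotations (rotation i = S[i:]+S[:i]):
  rot[0] = yyyzwyvyyxxyvxxvyxxxvw$
  rot[1] = yyzwyvyyxxyvxxvyxxxvw$y
  rot[2] = yzwyvyyxxyvxxvyxxxvw$yy
  rot[3] = zwyvyyxxyvxxvyxxxvw$yyy
  rot[4] = wyvyyxxyvxxvyxxxvw$yyyz
  rot[5] = yvyyxxyvxxvyxxxvw$yyyzw
  rot[6] = vyyxxyvxxvyxxxvw$yyyzwy
  rot[7] = yyxxyvxxvyxxxvw$yyyzwyv
  rot[8] = yxxyvxxvyxxxvw$yyyzwyvy
  rot[9] = xxyvxxvyxxxvw$yyyzwyvyy
  rot[10] = xyvxxvyxxxvw$yyyzwyvyyx
  rot[11] = yvxxvyxxxvw$yyyzwyvyyxx
  rot[12] = vxxvyxxxvw$yyyzwyvyyxxy
  rot[13] = xxvyxxxvw$yyyzwyvyyxxyv
  rot[14] = xvyxxxvw$yyyzwyvyyxxyvx
  rot[15] = vyxxxvw$yyyzwyvyyxxyvxx
  rot[16] = yxxxvw$yyyzwyvyyxxyvxxv
  rot[17] = xxxvw$yyyzwyvyyxxyvxxvy
  rot[18] = xxvw$yyyzwyvyyxxyvxxvyx
  rot[19] = xvw$yyyzwyvyyxxyvxxvyxx
  rot[20] = vw$yyyzwyvyyxxyvxxvyxxx
  rot[21] = w$yyyzwyvyyxxyvxxvyxxxv
  rot[22] = $yyyzwyvyyxxyvxxvyxxxvw
Sorted (with $ < everything):
  sorted[0] = $yyyzwyvyyxxyvxxvyxxxvw  (last char: 'w')
  sorted[1] = vw$yyyzwyvyyxxyvxxvyxxx  (last char: 'x')
  sorted[2] = vxxvyxxxvw$yyyzwyvyyxxy  (last char: 'y')
  sorted[3] = vyxxxvw$yyyzwyvyyxxyvxx  (last char: 'x')
  sorted[4] = vyyxxyvxxvyxxxvw$yyyzwy  (last char: 'y')
  sorted[5] = w$yyyzwyvyyxxyvxxvyxxxv  (last char: 'v')
  sorted[6] = wyvyyxxyvxxvyxxxvw$yyyz  (last char: 'z')
  sorted[7] = xvw$yyyzwyvyyxxyvxxvyxx  (last char: 'x')
  sorted[8] = xvyxxxvw$yyyzwyvyyxxyvx  (last char: 'x')
  sorted[9] = xxvw$yyyzwyvyyxxyvxxvyx  (last char: 'x')
  sorted[10] = xxvyxxxvw$yyyzwyvyyxxyv  (last char: 'v')
  sorted[11] = xxxvw$yyyzwyvyyxxyvxxvy  (last char: 'y')
  sorted[12] = xxyvxxvyxxxvw$yyyzwyvyy  (last char: 'y')
  sorted[13] = xyvxxvyxxxvw$yyyzwyvyyx  (last char: 'x')
  sorted[14] = yvxxvyxxxvw$yyyzwyvyyxx  (last char: 'x')
  sorted[15] = yvyyxxyvxxvyxxxvw$yyyzw  (last char: 'w')
  sorted[16] = yxxxvw$yyyzwyvyyxxyvxxv  (last char: 'v')
  sorted[17] = yxxyvxxvyxxxvw$yyyzwyvy  (last char: 'y')
  sorted[18] = yyxxyvxxvyxxxvw$yyyzwyv  (last char: 'v')
  sorted[19] = yyyzwyvyyxxyvxxvyxxxvw$  (last char: '$')
  sorted[20] = yyzwyvyyxxyvxxvyxxxvw$y  (last char: 'y')
  sorted[21] = yzwyvyyxxyvxxvyxxxvw$yy  (last char: 'y')
  sorted[22] = zwyvyyxxyvxxvyxxxvw$yyy  (last char: 'y')
Last column: wxyxyvzxxxvyyxxwvyv$yyy
Original string S is at sorted index 19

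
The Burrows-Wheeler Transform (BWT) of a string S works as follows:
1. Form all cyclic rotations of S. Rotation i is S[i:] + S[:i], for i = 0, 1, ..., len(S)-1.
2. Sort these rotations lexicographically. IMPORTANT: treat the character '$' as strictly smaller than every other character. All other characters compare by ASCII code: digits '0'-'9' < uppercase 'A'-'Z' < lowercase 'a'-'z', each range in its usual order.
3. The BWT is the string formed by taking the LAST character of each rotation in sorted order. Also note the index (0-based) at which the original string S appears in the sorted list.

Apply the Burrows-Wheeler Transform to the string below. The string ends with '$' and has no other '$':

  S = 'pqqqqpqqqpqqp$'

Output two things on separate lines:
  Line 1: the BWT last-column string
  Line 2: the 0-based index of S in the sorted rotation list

Answer: pqqq$qqqpqqpqp
4

Derivation:
All 14 rotations (rotation i = S[i:]+S[:i]):
  rot[0] = pqqqqpqqqpqqp$
  rot[1] = qqqqpqqqpqqp$p
  rot[2] = qqqpqqqpqqp$pq
  rot[3] = qqpqqqpqqp$pqq
  rot[4] = qpqqqpqqp$pqqq
  rot[5] = pqqqpqqp$pqqqq
  rot[6] = qqqpqqp$pqqqqp
  rot[7] = qqpqqp$pqqqqpq
  rot[8] = qpqqp$pqqqqpqq
  rot[9] = pqqp$pqqqqpqqq
  rot[10] = qqp$pqqqqpqqqp
  rot[11] = qp$pqqqqpqqqpq
  rot[12] = p$pqqqqpqqqpqq
  rot[13] = $pqqqqpqqqpqqp
Sorted (with $ < everything):
  sorted[0] = $pqqqqpqqqpqqp  (last char: 'p')
  sorted[1] = p$pqqqqpqqqpqq  (last char: 'q')
  sorted[2] = pqqp$pqqqqpqqq  (last char: 'q')
  sorted[3] = pqqqpqqp$pqqqq  (last char: 'q')
  sorted[4] = pqqqqpqqqpqqp$  (last char: '$')
  sorted[5] = qp$pqqqqpqqqpq  (last char: 'q')
  sorted[6] = qpqqp$pqqqqpqq  (last char: 'q')
  sorted[7] = qpqqqpqqp$pqqq  (last char: 'q')
  sorted[8] = qqp$pqqqqpqqqp  (last char: 'p')
  sorted[9] = qqpqqp$pqqqqpq  (last char: 'q')
  sorted[10] = qqpqqqpqqp$pqq  (last char: 'q')
  sorted[11] = qqqpqqp$pqqqqp  (last char: 'p')
  sorted[12] = qqqpqqqpqqp$pq  (last char: 'q')
  sorted[13] = qqqqpqqqpqqp$p  (last char: 'p')
Last column: pqqq$qqqpqqpqp
Original string S is at sorted index 4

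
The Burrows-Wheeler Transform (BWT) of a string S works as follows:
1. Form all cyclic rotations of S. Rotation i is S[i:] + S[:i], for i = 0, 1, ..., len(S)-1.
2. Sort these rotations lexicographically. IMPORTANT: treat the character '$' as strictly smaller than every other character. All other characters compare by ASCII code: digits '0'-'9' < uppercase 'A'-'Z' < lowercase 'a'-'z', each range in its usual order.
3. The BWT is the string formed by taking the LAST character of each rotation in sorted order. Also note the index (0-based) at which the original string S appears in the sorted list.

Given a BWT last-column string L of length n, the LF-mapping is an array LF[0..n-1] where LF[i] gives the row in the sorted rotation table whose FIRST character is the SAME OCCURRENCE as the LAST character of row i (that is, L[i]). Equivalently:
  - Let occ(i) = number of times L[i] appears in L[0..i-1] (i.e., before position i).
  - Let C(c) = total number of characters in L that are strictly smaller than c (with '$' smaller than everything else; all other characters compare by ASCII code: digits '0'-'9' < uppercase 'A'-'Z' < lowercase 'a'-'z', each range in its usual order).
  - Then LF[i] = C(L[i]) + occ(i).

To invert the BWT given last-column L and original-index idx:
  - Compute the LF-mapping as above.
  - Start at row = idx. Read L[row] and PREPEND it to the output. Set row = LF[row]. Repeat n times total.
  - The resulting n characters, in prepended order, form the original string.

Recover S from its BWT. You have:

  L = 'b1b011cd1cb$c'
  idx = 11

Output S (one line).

LF mapping: 6 2 7 1 3 4 9 12 5 10 8 0 11
Walk LF starting at row 11, prepending L[row]:
  step 1: row=11, L[11]='$', prepend. Next row=LF[11]=0
  step 2: row=0, L[0]='b', prepend. Next row=LF[0]=6
  step 3: row=6, L[6]='c', prepend. Next row=LF[6]=9
  step 4: row=9, L[9]='c', prepend. Next row=LF[9]=10
  step 5: row=10, L[10]='b', prepend. Next row=LF[10]=8
  step 6: row=8, L[8]='1', prepend. Next row=LF[8]=5
  step 7: row=5, L[5]='1', prepend. Next row=LF[5]=4
  step 8: row=4, L[4]='1', prepend. Next row=LF[4]=3
  step 9: row=3, L[3]='0', prepend. Next row=LF[3]=1
  step 10: row=1, L[1]='1', prepend. Next row=LF[1]=2
  step 11: row=2, L[2]='b', prepend. Next row=LF[2]=7
  step 12: row=7, L[7]='d', prepend. Next row=LF[7]=12
  step 13: row=12, L[12]='c', prepend. Next row=LF[12]=11
Reversed output: cdb10111bccb$

Answer: cdb10111bccb$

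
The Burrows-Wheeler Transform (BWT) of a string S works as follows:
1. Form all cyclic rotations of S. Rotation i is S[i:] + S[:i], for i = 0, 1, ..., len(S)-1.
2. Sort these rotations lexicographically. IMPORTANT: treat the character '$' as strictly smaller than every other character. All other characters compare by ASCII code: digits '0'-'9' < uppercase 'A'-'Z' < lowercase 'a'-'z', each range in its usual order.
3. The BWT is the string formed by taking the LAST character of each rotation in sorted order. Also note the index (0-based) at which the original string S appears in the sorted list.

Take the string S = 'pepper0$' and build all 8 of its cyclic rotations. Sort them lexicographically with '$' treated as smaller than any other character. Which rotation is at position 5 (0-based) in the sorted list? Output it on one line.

Answer: per0$pep

Derivation:
All 8 rotations (rotation i = S[i:]+S[:i]):
  rot[0] = pepper0$
  rot[1] = epper0$p
  rot[2] = pper0$pe
  rot[3] = per0$pep
  rot[4] = er0$pepp
  rot[5] = r0$peppe
  rot[6] = 0$pepper
  rot[7] = $pepper0
Sorted (with $ < everything):
  sorted[0] = $pepper0
  sorted[1] = 0$pepper
  sorted[2] = epper0$p
  sorted[3] = er0$pepp
  sorted[4] = pepper0$
  sorted[5] = per0$pep
  sorted[6] = pper0$pe
  sorted[7] = r0$peppe
sorted[5] = per0$pep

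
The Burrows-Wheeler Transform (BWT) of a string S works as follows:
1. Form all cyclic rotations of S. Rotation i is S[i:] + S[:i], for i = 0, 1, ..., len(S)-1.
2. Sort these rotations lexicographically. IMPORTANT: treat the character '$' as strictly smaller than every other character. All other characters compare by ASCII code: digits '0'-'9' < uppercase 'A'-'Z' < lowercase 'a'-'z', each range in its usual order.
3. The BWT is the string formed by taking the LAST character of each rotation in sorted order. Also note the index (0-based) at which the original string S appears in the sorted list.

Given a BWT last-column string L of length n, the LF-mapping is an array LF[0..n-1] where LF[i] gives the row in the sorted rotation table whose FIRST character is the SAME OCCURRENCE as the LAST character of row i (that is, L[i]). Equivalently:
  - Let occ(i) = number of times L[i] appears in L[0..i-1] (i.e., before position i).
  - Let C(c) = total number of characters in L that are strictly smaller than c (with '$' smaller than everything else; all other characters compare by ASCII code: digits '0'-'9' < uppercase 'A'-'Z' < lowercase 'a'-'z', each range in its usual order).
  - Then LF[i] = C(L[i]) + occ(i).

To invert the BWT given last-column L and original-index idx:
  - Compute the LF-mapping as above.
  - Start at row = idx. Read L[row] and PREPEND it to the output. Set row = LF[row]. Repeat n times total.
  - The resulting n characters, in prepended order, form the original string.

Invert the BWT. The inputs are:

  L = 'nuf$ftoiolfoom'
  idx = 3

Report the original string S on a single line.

Answer: footloomuffin$

Derivation:
LF mapping: 7 13 1 0 2 12 8 4 9 5 3 10 11 6
Walk LF starting at row 3, prepending L[row]:
  step 1: row=3, L[3]='$', prepend. Next row=LF[3]=0
  step 2: row=0, L[0]='n', prepend. Next row=LF[0]=7
  step 3: row=7, L[7]='i', prepend. Next row=LF[7]=4
  step 4: row=4, L[4]='f', prepend. Next row=LF[4]=2
  step 5: row=2, L[2]='f', prepend. Next row=LF[2]=1
  step 6: row=1, L[1]='u', prepend. Next row=LF[1]=13
  step 7: row=13, L[13]='m', prepend. Next row=LF[13]=6
  step 8: row=6, L[6]='o', prepend. Next row=LF[6]=8
  step 9: row=8, L[8]='o', prepend. Next row=LF[8]=9
  step 10: row=9, L[9]='l', prepend. Next row=LF[9]=5
  step 11: row=5, L[5]='t', prepend. Next row=LF[5]=12
  step 12: row=12, L[12]='o', prepend. Next row=LF[12]=11
  step 13: row=11, L[11]='o', prepend. Next row=LF[11]=10
  step 14: row=10, L[10]='f', prepend. Next row=LF[10]=3
Reversed output: footloomuffin$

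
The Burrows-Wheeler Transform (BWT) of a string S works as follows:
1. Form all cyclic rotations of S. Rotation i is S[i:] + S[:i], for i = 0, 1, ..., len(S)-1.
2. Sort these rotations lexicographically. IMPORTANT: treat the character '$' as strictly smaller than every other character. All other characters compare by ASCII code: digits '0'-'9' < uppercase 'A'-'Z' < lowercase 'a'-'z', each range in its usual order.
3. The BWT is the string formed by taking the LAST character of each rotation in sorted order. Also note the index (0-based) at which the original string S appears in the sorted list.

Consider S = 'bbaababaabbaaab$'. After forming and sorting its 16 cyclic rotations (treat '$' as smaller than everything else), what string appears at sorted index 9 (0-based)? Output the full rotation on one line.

All 16 rotations (rotation i = S[i:]+S[:i]):
  rot[0] = bbaababaabbaaab$
  rot[1] = baababaabbaaab$b
  rot[2] = aababaabbaaab$bb
  rot[3] = ababaabbaaab$bba
  rot[4] = babaabbaaab$bbaa
  rot[5] = abaabbaaab$bbaab
  rot[6] = baabbaaab$bbaaba
  rot[7] = aabbaaab$bbaabab
  rot[8] = abbaaab$bbaababa
  rot[9] = bbaaab$bbaababaa
  rot[10] = baaab$bbaababaab
  rot[11] = aaab$bbaababaabb
  rot[12] = aab$bbaababaabba
  rot[13] = ab$bbaababaabbaa
  rot[14] = b$bbaababaabbaaa
  rot[15] = $bbaababaabbaaab
Sorted (with $ < everything):
  sorted[0] = $bbaababaabbaaab
  sorted[1] = aaab$bbaababaabb
  sorted[2] = aab$bbaababaabba
  sorted[3] = aababaabbaaab$bb
  sorted[4] = aabbaaab$bbaabab
  sorted[5] = ab$bbaababaabbaa
  sorted[6] = abaabbaaab$bbaab
  sorted[7] = ababaabbaaab$bba
  sorted[8] = abbaaab$bbaababa
  sorted[9] = b$bbaababaabbaaa
  sorted[10] = baaab$bbaababaab
  sorted[11] = baababaabbaaab$b
  sorted[12] = baabbaaab$bbaaba
  sorted[13] = babaabbaaab$bbaa
  sorted[14] = bbaaab$bbaababaa
  sorted[15] = bbaababaabbaaab$
sorted[9] = b$bbaababaabbaaa

Answer: b$bbaababaabbaaa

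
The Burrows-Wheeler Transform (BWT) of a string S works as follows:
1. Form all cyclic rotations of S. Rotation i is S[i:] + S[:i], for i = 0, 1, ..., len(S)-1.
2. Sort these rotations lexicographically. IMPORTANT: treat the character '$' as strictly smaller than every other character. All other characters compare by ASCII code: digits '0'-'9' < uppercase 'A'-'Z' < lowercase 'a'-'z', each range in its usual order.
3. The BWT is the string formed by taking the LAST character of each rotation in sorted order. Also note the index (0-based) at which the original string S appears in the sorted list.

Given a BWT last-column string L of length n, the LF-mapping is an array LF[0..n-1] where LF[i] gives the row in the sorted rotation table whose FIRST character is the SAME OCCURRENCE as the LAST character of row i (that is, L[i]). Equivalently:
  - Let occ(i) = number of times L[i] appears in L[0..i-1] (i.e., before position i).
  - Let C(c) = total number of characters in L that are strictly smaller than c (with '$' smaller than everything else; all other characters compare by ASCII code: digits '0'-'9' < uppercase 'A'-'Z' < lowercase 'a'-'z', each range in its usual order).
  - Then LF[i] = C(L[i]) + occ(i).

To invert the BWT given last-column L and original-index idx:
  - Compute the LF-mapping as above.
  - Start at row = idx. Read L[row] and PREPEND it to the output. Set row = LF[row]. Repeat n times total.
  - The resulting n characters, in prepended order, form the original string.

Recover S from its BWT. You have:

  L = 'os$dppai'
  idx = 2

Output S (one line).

Answer: disappo$

Derivation:
LF mapping: 4 7 0 2 5 6 1 3
Walk LF starting at row 2, prepending L[row]:
  step 1: row=2, L[2]='$', prepend. Next row=LF[2]=0
  step 2: row=0, L[0]='o', prepend. Next row=LF[0]=4
  step 3: row=4, L[4]='p', prepend. Next row=LF[4]=5
  step 4: row=5, L[5]='p', prepend. Next row=LF[5]=6
  step 5: row=6, L[6]='a', prepend. Next row=LF[6]=1
  step 6: row=1, L[1]='s', prepend. Next row=LF[1]=7
  step 7: row=7, L[7]='i', prepend. Next row=LF[7]=3
  step 8: row=3, L[3]='d', prepend. Next row=LF[3]=2
Reversed output: disappo$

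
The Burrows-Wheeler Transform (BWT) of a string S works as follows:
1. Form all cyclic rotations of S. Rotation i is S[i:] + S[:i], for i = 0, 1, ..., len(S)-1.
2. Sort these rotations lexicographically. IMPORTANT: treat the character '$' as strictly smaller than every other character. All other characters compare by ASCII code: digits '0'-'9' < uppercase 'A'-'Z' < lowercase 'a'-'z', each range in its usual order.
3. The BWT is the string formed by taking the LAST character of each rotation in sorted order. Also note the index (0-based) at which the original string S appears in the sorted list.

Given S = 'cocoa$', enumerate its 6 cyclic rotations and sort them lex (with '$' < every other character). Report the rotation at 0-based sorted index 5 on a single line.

All 6 rotations (rotation i = S[i:]+S[:i]):
  rot[0] = cocoa$
  rot[1] = ocoa$c
  rot[2] = coa$co
  rot[3] = oa$coc
  rot[4] = a$coco
  rot[5] = $cocoa
Sorted (with $ < everything):
  sorted[0] = $cocoa
  sorted[1] = a$coco
  sorted[2] = coa$co
  sorted[3] = cocoa$
  sorted[4] = oa$coc
  sorted[5] = ocoa$c
sorted[5] = ocoa$c

Answer: ocoa$c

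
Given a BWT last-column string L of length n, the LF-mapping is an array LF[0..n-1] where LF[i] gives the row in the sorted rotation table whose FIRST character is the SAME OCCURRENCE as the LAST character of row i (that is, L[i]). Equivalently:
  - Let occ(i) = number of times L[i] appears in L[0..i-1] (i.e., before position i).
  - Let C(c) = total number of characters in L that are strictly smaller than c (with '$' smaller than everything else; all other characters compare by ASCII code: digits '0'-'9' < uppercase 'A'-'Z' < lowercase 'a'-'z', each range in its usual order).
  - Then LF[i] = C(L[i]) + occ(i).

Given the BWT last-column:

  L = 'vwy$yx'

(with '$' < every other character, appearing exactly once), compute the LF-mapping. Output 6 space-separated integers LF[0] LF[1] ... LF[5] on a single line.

Answer: 1 2 4 0 5 3

Derivation:
Char counts: '$':1, 'v':1, 'w':1, 'x':1, 'y':2
C (first-col start): C('$')=0, C('v')=1, C('w')=2, C('x')=3, C('y')=4
L[0]='v': occ=0, LF[0]=C('v')+0=1+0=1
L[1]='w': occ=0, LF[1]=C('w')+0=2+0=2
L[2]='y': occ=0, LF[2]=C('y')+0=4+0=4
L[3]='$': occ=0, LF[3]=C('$')+0=0+0=0
L[4]='y': occ=1, LF[4]=C('y')+1=4+1=5
L[5]='x': occ=0, LF[5]=C('x')+0=3+0=3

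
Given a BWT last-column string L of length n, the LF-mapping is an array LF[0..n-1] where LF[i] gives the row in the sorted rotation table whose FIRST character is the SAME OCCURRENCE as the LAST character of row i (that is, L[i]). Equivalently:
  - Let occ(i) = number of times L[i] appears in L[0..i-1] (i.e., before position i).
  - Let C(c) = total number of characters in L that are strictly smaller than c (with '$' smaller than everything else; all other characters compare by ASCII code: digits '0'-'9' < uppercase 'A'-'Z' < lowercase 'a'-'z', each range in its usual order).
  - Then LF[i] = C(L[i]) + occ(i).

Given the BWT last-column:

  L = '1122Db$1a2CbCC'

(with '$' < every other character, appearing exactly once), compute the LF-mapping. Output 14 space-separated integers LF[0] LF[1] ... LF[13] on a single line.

Char counts: '$':1, '1':3, '2':3, 'C':3, 'D':1, 'a':1, 'b':2
C (first-col start): C('$')=0, C('1')=1, C('2')=4, C('C')=7, C('D')=10, C('a')=11, C('b')=12
L[0]='1': occ=0, LF[0]=C('1')+0=1+0=1
L[1]='1': occ=1, LF[1]=C('1')+1=1+1=2
L[2]='2': occ=0, LF[2]=C('2')+0=4+0=4
L[3]='2': occ=1, LF[3]=C('2')+1=4+1=5
L[4]='D': occ=0, LF[4]=C('D')+0=10+0=10
L[5]='b': occ=0, LF[5]=C('b')+0=12+0=12
L[6]='$': occ=0, LF[6]=C('$')+0=0+0=0
L[7]='1': occ=2, LF[7]=C('1')+2=1+2=3
L[8]='a': occ=0, LF[8]=C('a')+0=11+0=11
L[9]='2': occ=2, LF[9]=C('2')+2=4+2=6
L[10]='C': occ=0, LF[10]=C('C')+0=7+0=7
L[11]='b': occ=1, LF[11]=C('b')+1=12+1=13
L[12]='C': occ=1, LF[12]=C('C')+1=7+1=8
L[13]='C': occ=2, LF[13]=C('C')+2=7+2=9

Answer: 1 2 4 5 10 12 0 3 11 6 7 13 8 9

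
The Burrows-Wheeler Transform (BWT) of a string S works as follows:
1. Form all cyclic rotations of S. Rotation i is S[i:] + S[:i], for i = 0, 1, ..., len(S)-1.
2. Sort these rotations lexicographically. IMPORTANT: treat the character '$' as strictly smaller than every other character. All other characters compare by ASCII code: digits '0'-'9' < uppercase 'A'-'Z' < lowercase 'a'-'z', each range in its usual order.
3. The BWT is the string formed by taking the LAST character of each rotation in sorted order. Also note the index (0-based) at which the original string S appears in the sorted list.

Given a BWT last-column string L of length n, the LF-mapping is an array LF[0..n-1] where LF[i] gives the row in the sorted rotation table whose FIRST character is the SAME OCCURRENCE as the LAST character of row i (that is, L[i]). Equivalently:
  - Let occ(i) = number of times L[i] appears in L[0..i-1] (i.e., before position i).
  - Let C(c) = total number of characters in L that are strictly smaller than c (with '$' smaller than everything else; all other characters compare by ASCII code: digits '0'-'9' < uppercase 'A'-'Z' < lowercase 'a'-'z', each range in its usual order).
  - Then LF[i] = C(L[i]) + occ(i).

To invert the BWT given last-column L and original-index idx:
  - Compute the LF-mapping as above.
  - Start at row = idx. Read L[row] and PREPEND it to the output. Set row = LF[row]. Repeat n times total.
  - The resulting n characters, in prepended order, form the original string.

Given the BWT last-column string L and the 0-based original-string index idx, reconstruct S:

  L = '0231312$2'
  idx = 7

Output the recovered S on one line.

Answer: 31122320$

Derivation:
LF mapping: 1 4 7 2 8 3 5 0 6
Walk LF starting at row 7, prepending L[row]:
  step 1: row=7, L[7]='$', prepend. Next row=LF[7]=0
  step 2: row=0, L[0]='0', prepend. Next row=LF[0]=1
  step 3: row=1, L[1]='2', prepend. Next row=LF[1]=4
  step 4: row=4, L[4]='3', prepend. Next row=LF[4]=8
  step 5: row=8, L[8]='2', prepend. Next row=LF[8]=6
  step 6: row=6, L[6]='2', prepend. Next row=LF[6]=5
  step 7: row=5, L[5]='1', prepend. Next row=LF[5]=3
  step 8: row=3, L[3]='1', prepend. Next row=LF[3]=2
  step 9: row=2, L[2]='3', prepend. Next row=LF[2]=7
Reversed output: 31122320$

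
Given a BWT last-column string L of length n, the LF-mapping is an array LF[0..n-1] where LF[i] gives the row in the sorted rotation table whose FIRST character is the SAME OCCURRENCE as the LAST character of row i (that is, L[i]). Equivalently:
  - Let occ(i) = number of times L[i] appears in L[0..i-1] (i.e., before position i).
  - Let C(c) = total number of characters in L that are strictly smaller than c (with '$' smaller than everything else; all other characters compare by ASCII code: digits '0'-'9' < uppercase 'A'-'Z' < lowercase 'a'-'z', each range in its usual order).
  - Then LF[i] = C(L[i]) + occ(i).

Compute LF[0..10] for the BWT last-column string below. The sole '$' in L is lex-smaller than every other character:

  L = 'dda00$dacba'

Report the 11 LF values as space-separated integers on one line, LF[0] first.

Char counts: '$':1, '0':2, 'a':3, 'b':1, 'c':1, 'd':3
C (first-col start): C('$')=0, C('0')=1, C('a')=3, C('b')=6, C('c')=7, C('d')=8
L[0]='d': occ=0, LF[0]=C('d')+0=8+0=8
L[1]='d': occ=1, LF[1]=C('d')+1=8+1=9
L[2]='a': occ=0, LF[2]=C('a')+0=3+0=3
L[3]='0': occ=0, LF[3]=C('0')+0=1+0=1
L[4]='0': occ=1, LF[4]=C('0')+1=1+1=2
L[5]='$': occ=0, LF[5]=C('$')+0=0+0=0
L[6]='d': occ=2, LF[6]=C('d')+2=8+2=10
L[7]='a': occ=1, LF[7]=C('a')+1=3+1=4
L[8]='c': occ=0, LF[8]=C('c')+0=7+0=7
L[9]='b': occ=0, LF[9]=C('b')+0=6+0=6
L[10]='a': occ=2, LF[10]=C('a')+2=3+2=5

Answer: 8 9 3 1 2 0 10 4 7 6 5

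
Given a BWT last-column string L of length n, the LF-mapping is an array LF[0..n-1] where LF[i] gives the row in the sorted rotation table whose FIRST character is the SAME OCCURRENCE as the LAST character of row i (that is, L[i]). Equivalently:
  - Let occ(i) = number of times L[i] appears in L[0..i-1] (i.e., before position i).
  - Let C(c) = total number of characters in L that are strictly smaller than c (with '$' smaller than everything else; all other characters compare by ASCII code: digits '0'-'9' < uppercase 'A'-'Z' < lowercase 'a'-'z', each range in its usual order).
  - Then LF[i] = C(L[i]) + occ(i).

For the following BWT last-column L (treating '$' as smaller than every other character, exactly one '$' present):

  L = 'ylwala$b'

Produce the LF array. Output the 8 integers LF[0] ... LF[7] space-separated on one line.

Answer: 7 4 6 1 5 2 0 3

Derivation:
Char counts: '$':1, 'a':2, 'b':1, 'l':2, 'w':1, 'y':1
C (first-col start): C('$')=0, C('a')=1, C('b')=3, C('l')=4, C('w')=6, C('y')=7
L[0]='y': occ=0, LF[0]=C('y')+0=7+0=7
L[1]='l': occ=0, LF[1]=C('l')+0=4+0=4
L[2]='w': occ=0, LF[2]=C('w')+0=6+0=6
L[3]='a': occ=0, LF[3]=C('a')+0=1+0=1
L[4]='l': occ=1, LF[4]=C('l')+1=4+1=5
L[5]='a': occ=1, LF[5]=C('a')+1=1+1=2
L[6]='$': occ=0, LF[6]=C('$')+0=0+0=0
L[7]='b': occ=0, LF[7]=C('b')+0=3+0=3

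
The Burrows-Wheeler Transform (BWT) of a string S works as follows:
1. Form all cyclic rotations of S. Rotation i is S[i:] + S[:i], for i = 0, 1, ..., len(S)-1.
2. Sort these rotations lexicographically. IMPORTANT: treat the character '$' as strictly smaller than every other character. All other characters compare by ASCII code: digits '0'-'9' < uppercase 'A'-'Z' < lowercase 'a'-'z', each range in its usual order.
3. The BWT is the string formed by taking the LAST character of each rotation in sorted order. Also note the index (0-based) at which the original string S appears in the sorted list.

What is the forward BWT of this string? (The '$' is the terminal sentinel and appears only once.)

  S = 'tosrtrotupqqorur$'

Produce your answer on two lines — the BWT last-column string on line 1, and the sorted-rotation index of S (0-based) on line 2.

All 17 rotations (rotation i = S[i:]+S[:i]):
  rot[0] = tosrtrotupqqorur$
  rot[1] = osrtrotupqqorur$t
  rot[2] = srtrotupqqorur$to
  rot[3] = rtrotupqqorur$tos
  rot[4] = trotupqqorur$tosr
  rot[5] = rotupqqorur$tosrt
  rot[6] = otupqqorur$tosrtr
  rot[7] = tupqqorur$tosrtro
  rot[8] = upqqorur$tosrtrot
  rot[9] = pqqorur$tosrtrotu
  rot[10] = qqorur$tosrtrotup
  rot[11] = qorur$tosrtrotupq
  rot[12] = orur$tosrtrotupqq
  rot[13] = rur$tosrtrotupqqo
  rot[14] = ur$tosrtrotupqqor
  rot[15] = r$tosrtrotupqqoru
  rot[16] = $tosrtrotupqqorur
Sorted (with $ < everything):
  sorted[0] = $tosrtrotupqqorur  (last char: 'r')
  sorted[1] = orur$tosrtrotupqq  (last char: 'q')
  sorted[2] = osrtrotupqqorur$t  (last char: 't')
  sorted[3] = otupqqorur$tosrtr  (last char: 'r')
  sorted[4] = pqqorur$tosrtrotu  (last char: 'u')
  sorted[5] = qorur$tosrtrotupq  (last char: 'q')
  sorted[6] = qqorur$tosrtrotup  (last char: 'p')
  sorted[7] = r$tosrtrotupqqoru  (last char: 'u')
  sorted[8] = rotupqqorur$tosrt  (last char: 't')
  sorted[9] = rtrotupqqorur$tos  (last char: 's')
  sorted[10] = rur$tosrtrotupqqo  (last char: 'o')
  sorted[11] = srtrotupqqorur$to  (last char: 'o')
  sorted[12] = tosrtrotupqqorur$  (last char: '$')
  sorted[13] = trotupqqorur$tosr  (last char: 'r')
  sorted[14] = tupqqorur$tosrtro  (last char: 'o')
  sorted[15] = upqqorur$tosrtrot  (last char: 't')
  sorted[16] = ur$tosrtrotupqqor  (last char: 'r')
Last column: rqtruqputsoo$rotr
Original string S is at sorted index 12

Answer: rqtruqputsoo$rotr
12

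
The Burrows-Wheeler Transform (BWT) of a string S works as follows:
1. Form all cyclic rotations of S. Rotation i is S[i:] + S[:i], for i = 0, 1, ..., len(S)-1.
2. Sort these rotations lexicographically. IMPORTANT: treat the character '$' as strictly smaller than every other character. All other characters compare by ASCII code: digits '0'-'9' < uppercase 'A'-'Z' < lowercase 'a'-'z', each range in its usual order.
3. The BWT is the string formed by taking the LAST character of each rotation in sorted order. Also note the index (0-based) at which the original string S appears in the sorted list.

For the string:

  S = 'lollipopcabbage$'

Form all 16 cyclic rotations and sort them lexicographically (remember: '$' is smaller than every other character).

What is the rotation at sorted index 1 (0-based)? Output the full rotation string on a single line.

Answer: abbage$lollipopc

Derivation:
All 16 rotations (rotation i = S[i:]+S[:i]):
  rot[0] = lollipopcabbage$
  rot[1] = ollipopcabbage$l
  rot[2] = llipopcabbage$lo
  rot[3] = lipopcabbage$lol
  rot[4] = ipopcabbage$loll
  rot[5] = popcabbage$lolli
  rot[6] = opcabbage$lollip
  rot[7] = pcabbage$lollipo
  rot[8] = cabbage$lollipop
  rot[9] = abbage$lollipopc
  rot[10] = bbage$lollipopca
  rot[11] = bage$lollipopcab
  rot[12] = age$lollipopcabb
  rot[13] = ge$lollipopcabba
  rot[14] = e$lollipopcabbag
  rot[15] = $lollipopcabbage
Sorted (with $ < everything):
  sorted[0] = $lollipopcabbage
  sorted[1] = abbage$lollipopc
  sorted[2] = age$lollipopcabb
  sorted[3] = bage$lollipopcab
  sorted[4] = bbage$lollipopca
  sorted[5] = cabbage$lollipop
  sorted[6] = e$lollipopcabbag
  sorted[7] = ge$lollipopcabba
  sorted[8] = ipopcabbage$loll
  sorted[9] = lipopcabbage$lol
  sorted[10] = llipopcabbage$lo
  sorted[11] = lollipopcabbage$
  sorted[12] = ollipopcabbage$l
  sorted[13] = opcabbage$lollip
  sorted[14] = pcabbage$lollipo
  sorted[15] = popcabbage$lolli
sorted[1] = abbage$lollipopc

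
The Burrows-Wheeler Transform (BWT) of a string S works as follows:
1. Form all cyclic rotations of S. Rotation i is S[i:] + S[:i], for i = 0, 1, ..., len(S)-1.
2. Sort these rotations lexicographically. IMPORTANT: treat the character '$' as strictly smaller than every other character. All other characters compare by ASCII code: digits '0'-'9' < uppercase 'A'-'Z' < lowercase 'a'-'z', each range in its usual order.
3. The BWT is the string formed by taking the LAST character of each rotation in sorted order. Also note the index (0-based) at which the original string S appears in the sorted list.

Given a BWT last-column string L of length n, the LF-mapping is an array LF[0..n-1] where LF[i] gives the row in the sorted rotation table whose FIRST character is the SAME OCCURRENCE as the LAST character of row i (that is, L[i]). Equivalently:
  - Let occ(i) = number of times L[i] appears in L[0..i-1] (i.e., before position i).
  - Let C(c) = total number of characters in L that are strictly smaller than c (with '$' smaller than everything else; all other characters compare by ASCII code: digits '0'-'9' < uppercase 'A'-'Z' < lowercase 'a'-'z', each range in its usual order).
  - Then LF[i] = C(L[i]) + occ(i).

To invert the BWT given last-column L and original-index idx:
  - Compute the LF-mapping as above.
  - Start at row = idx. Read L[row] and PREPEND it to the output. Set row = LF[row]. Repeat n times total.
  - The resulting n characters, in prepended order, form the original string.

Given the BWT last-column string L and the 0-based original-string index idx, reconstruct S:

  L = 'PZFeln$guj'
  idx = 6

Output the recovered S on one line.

LF mapping: 2 3 1 4 7 8 0 5 9 6
Walk LF starting at row 6, prepending L[row]:
  step 1: row=6, L[6]='$', prepend. Next row=LF[6]=0
  step 2: row=0, L[0]='P', prepend. Next row=LF[0]=2
  step 3: row=2, L[2]='F', prepend. Next row=LF[2]=1
  step 4: row=1, L[1]='Z', prepend. Next row=LF[1]=3
  step 5: row=3, L[3]='e', prepend. Next row=LF[3]=4
  step 6: row=4, L[4]='l', prepend. Next row=LF[4]=7
  step 7: row=7, L[7]='g', prepend. Next row=LF[7]=5
  step 8: row=5, L[5]='n', prepend. Next row=LF[5]=8
  step 9: row=8, L[8]='u', prepend. Next row=LF[8]=9
  step 10: row=9, L[9]='j', prepend. Next row=LF[9]=6
Reversed output: jungleZFP$

Answer: jungleZFP$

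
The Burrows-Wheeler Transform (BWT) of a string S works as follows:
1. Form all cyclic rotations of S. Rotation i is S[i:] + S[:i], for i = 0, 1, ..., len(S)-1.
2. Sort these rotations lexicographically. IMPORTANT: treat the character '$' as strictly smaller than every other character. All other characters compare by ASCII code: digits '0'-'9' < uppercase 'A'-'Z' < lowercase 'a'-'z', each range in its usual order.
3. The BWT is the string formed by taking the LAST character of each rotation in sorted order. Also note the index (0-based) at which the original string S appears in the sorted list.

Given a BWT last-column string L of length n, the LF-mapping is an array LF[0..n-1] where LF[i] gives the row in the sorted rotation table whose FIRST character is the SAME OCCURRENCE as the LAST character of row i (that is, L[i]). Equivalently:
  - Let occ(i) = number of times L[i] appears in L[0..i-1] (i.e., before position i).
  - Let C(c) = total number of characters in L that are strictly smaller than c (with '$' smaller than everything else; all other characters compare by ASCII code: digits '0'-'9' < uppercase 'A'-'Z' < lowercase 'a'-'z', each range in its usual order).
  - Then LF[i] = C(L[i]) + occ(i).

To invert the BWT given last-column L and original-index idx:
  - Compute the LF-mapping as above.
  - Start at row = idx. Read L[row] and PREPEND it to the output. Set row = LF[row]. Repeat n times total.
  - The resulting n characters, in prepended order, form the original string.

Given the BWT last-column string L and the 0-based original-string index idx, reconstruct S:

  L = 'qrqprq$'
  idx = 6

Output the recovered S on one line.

Answer: rqrpqq$

Derivation:
LF mapping: 2 5 3 1 6 4 0
Walk LF starting at row 6, prepending L[row]:
  step 1: row=6, L[6]='$', prepend. Next row=LF[6]=0
  step 2: row=0, L[0]='q', prepend. Next row=LF[0]=2
  step 3: row=2, L[2]='q', prepend. Next row=LF[2]=3
  step 4: row=3, L[3]='p', prepend. Next row=LF[3]=1
  step 5: row=1, L[1]='r', prepend. Next row=LF[1]=5
  step 6: row=5, L[5]='q', prepend. Next row=LF[5]=4
  step 7: row=4, L[4]='r', prepend. Next row=LF[4]=6
Reversed output: rqrpqq$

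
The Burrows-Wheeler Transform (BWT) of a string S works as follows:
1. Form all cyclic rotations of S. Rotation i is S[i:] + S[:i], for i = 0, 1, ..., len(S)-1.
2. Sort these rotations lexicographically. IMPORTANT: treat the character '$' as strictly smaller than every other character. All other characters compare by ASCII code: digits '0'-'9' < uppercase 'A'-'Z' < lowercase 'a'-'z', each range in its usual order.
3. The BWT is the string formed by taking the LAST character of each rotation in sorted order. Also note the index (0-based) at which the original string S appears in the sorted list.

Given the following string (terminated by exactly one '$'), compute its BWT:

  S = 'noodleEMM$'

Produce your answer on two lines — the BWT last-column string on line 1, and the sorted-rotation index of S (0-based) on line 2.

Answer: MeMEold$on
7

Derivation:
All 10 rotations (rotation i = S[i:]+S[:i]):
  rot[0] = noodleEMM$
  rot[1] = oodleEMM$n
  rot[2] = odleEMM$no
  rot[3] = dleEMM$noo
  rot[4] = leEMM$nood
  rot[5] = eEMM$noodl
  rot[6] = EMM$noodle
  rot[7] = MM$noodleE
  rot[8] = M$noodleEM
  rot[9] = $noodleEMM
Sorted (with $ < everything):
  sorted[0] = $noodleEMM  (last char: 'M')
  sorted[1] = EMM$noodle  (last char: 'e')
  sorted[2] = M$noodleEM  (last char: 'M')
  sorted[3] = MM$noodleE  (last char: 'E')
  sorted[4] = dleEMM$noo  (last char: 'o')
  sorted[5] = eEMM$noodl  (last char: 'l')
  sorted[6] = leEMM$nood  (last char: 'd')
  sorted[7] = noodleEMM$  (last char: '$')
  sorted[8] = odleEMM$no  (last char: 'o')
  sorted[9] = oodleEMM$n  (last char: 'n')
Last column: MeMEold$on
Original string S is at sorted index 7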